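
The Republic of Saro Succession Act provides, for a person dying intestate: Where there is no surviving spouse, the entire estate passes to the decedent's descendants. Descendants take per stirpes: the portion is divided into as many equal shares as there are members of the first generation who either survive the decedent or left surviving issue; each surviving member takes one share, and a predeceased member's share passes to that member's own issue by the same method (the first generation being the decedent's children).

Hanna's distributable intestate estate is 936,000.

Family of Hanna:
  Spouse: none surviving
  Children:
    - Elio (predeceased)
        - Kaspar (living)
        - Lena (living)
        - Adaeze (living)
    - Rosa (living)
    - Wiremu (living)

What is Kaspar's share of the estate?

Kaspar receives 104,000.

The entire 936,000 passes to the descendants.
That amount (936,000) is divided into 3 shares of 312,000: Rosa and Wiremu each take 312,000; Elio's 312,000 share passes to Elio's issue.
Elio's share (312,000) is divided into 3 shares of 104,000: Kaspar, Lena, and Adaeze each take 104,000.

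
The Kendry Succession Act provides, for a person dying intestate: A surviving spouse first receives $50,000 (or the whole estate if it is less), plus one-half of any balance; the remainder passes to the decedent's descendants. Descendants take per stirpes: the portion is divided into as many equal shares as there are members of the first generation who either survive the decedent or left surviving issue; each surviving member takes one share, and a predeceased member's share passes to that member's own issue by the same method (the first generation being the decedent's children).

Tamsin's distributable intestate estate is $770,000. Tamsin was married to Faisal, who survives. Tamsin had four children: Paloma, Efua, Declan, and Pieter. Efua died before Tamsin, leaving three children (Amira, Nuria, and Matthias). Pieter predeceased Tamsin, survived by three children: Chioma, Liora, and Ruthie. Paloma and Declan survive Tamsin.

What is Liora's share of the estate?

Liora receives $30,000.

Faisal first takes $50,000, leaving a balance of $720,000. Faisal then takes one-half of the balance ($360,000), for a total of $410,000. The remaining $360,000 passes to the descendants.
The descendants' portion ($360,000) is divided into 4 shares of $90,000: Paloma and Declan each take $90,000; Efua's $90,000 share passes to Efua's issue; Pieter's $90,000 share passes to Pieter's issue.
Efua's share ($90,000) is divided into 3 shares of $30,000: Amira, Nuria, and Matthias each take $30,000.
Pieter's share ($90,000) is divided into 3 shares of $30,000: Chioma, Liora, and Ruthie each take $30,000.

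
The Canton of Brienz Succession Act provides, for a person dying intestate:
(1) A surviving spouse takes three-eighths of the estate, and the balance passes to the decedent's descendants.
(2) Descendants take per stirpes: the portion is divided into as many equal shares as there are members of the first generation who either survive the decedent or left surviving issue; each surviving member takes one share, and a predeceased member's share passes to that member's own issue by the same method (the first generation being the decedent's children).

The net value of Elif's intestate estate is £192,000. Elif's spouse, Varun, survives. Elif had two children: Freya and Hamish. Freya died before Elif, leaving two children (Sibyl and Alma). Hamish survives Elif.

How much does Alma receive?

Alma receives £30,000.

Varun takes three-eighths of £192,000 = £72,000. The remaining £120,000 passes to the descendants.
The descendants' portion (£120,000) is divided into 2 shares of £60,000: Hamish takes £60,000; Freya's £60,000 share passes to Freya's issue.
Freya's share (£60,000) is divided into 2 shares of £30,000: Sibyl and Alma each take £30,000.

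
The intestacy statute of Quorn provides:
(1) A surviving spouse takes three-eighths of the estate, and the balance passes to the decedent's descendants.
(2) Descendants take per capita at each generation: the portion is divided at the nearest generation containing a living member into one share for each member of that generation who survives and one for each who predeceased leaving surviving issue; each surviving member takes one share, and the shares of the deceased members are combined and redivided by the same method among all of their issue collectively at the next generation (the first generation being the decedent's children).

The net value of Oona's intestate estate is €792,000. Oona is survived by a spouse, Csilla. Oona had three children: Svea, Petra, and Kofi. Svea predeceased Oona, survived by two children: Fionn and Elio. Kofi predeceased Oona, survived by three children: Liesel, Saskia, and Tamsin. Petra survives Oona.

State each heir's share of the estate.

Csilla: €297,000; Fionn: €66,000; Elio: €66,000; Petra: €165,000; Liesel: €66,000; Saskia: €66,000; Tamsin: €66,000

Csilla takes three-eighths of €792,000 = €297,000. The remaining €495,000 passes to the descendants.
The descendants' portion (€495,000) is divided at the children's generation into 3 shares of €165,000. Petra takes €165,000. The 2 shares of the deceased (Svea and Kofi) are combined into a pool of €330,000.
That pool (€330,000) is divided at the grandchildren's generation equally among Fionn, Elio, Liesel, Saskia, and Tamsin: €66,000 each.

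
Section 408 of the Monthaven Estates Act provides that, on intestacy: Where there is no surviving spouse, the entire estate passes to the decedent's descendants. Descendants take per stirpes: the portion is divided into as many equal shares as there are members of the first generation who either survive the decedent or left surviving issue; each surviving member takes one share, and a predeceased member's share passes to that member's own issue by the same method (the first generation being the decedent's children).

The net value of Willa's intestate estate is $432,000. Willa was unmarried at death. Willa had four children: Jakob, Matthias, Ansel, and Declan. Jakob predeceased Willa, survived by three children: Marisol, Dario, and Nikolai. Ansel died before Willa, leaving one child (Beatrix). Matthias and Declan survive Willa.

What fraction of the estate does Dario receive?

The entire $432,000 passes to the descendants.
That amount ($432,000) is divided into 4 shares of $108,000: Matthias and Declan each take $108,000; Jakob's $108,000 share passes to Jakob's issue; Ansel's $108,000 share passes to Ansel's issue.
Jakob's share ($108,000) is divided into 3 shares of $36,000: Marisol, Dario, and Nikolai each take $36,000.
Ansel's share ($108,000) passes entirely to Beatrix.

Dario receives 1/12 of the estate.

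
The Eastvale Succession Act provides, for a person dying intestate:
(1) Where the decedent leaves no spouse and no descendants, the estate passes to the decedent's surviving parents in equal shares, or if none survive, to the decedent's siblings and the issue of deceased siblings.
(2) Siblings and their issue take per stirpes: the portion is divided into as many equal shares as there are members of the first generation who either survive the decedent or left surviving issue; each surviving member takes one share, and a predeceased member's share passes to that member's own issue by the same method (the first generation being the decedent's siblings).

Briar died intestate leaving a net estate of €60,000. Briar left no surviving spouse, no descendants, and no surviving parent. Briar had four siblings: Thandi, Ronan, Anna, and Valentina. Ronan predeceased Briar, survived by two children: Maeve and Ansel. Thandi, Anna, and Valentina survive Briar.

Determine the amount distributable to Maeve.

The entire €60,000 passes to the siblings and their issue.
That amount (€60,000) is divided into 4 shares of €15,000: Thandi, Anna, and Valentina each take €15,000; Ronan's €15,000 share passes to Ronan's issue.
Ronan's share (€15,000) is divided into 2 shares of €7,500: Maeve and Ansel each take €7,500.

Maeve receives €7,500.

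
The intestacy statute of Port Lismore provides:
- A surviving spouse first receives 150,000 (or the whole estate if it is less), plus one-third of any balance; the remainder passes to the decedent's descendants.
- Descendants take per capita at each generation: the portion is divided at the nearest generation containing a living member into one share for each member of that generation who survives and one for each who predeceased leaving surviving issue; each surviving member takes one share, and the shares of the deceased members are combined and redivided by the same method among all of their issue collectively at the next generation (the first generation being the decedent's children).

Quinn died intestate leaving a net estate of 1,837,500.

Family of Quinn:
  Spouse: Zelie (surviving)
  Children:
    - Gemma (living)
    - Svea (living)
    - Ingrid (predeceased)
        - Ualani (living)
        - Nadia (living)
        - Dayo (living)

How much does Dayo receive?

Dayo receives 125,000.

Zelie first takes 150,000, leaving a balance of 1,687,500. Zelie then takes one-third of the balance (562,500), for a total of 712,500. The remaining 1,125,000 passes to the descendants.
The descendants' portion (1,125,000) is divided at the children's generation into 3 shares of 375,000. Gemma and Svea each take 375,000. The remaining share for the deceased Ingrid (375,000) is carried to the next generation.
That pool (375,000) is divided at the grandchildren's generation equally among Ualani, Nadia, and Dayo: 125,000 each.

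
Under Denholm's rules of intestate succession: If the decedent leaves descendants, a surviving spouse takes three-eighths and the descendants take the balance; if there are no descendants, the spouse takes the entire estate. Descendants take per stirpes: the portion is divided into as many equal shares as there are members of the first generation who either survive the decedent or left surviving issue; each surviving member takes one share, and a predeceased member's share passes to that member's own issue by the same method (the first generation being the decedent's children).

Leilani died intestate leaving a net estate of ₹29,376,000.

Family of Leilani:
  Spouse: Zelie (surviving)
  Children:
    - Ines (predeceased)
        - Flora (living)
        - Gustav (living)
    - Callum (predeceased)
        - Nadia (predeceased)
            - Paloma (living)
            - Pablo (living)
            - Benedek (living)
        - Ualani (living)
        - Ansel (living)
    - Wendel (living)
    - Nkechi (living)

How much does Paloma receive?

Paloma receives ₹510,000.

Zelie takes three-eighths of ₹29,376,000 = ₹11,016,000. The remaining ₹18,360,000 passes to the descendants.
The descendants' portion (₹18,360,000) is divided into 4 shares of ₹4,590,000: Wendel and Nkechi each take ₹4,590,000; Ines's ₹4,590,000 share passes to Ines's issue; Callum's ₹4,590,000 share passes to Callum's issue.
Ines's share (₹4,590,000) is divided into 2 shares of ₹2,295,000: Flora and Gustav each take ₹2,295,000.
Callum's share (₹4,590,000) is divided into 3 shares of ₹1,530,000: Ualani and Ansel each take ₹1,530,000; Nadia's ₹1,530,000 share passes to Nadia's issue.
Nadia's share (₹1,530,000) is divided into 3 shares of ₹510,000: Paloma, Pablo, and Benedek each take ₹510,000.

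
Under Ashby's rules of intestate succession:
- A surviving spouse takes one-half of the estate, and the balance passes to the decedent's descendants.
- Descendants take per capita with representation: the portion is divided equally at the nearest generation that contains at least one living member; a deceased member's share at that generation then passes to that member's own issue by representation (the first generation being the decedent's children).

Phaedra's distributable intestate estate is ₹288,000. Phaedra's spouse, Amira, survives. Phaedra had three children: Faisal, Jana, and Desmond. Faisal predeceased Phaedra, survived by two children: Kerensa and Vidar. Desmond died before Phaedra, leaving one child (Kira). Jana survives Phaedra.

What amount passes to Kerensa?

Kerensa receives ₹24,000.

Amira takes one-half of ₹288,000 = ₹144,000. The remaining ₹144,000 passes to the descendants.
The descendants' portion (₹144,000) is divided into 3 shares of ₹48,000: Jana takes ₹48,000; Faisal's ₹48,000 share passes to Faisal's issue; Desmond's ₹48,000 share passes to Desmond's issue.
Faisal's share (₹48,000) is divided into 2 shares of ₹24,000: Kerensa and Vidar each take ₹24,000.
Desmond's share (₹48,000) passes entirely to Kira.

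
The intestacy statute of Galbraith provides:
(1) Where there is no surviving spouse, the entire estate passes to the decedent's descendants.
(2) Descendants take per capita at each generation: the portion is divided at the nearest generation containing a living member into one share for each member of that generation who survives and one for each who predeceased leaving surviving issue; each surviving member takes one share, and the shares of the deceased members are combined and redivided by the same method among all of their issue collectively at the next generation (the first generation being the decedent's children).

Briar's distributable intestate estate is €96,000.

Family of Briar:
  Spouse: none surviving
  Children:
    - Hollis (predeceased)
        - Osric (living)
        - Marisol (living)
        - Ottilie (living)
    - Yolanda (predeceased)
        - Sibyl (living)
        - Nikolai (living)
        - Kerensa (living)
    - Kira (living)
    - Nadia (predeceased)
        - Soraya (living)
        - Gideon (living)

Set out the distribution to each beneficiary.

Osric: €9,000; Marisol: €9,000; Ottilie: €9,000; Sibyl: €9,000; Nikolai: €9,000; Kerensa: €9,000; Kira: €24,000; Soraya: €9,000; Gideon: €9,000

The entire €96,000 passes to the descendants.
That amount (€96,000) is divided at the children's generation into 4 shares of €24,000. Kira takes €24,000. The 3 shares of the deceased (Hollis, Yolanda, and Nadia) are combined into a pool of €72,000.
That pool (€72,000) is divided at the grandchildren's generation equally among Osric, Marisol, Ottilie, Sibyl, Nikolai, Kerensa, Soraya, and Gideon: €9,000 each.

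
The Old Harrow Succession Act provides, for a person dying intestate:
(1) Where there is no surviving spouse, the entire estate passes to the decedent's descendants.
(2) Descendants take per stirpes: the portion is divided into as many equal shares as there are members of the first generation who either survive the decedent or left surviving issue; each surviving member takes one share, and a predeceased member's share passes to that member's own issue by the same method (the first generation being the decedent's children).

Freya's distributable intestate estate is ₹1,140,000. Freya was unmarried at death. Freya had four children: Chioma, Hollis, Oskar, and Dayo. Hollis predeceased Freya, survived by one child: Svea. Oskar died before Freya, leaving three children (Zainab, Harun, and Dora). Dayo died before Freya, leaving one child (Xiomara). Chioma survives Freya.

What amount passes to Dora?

The entire ₹1,140,000 passes to the descendants.
That amount (₹1,140,000) is divided into 4 shares of ₹285,000: Chioma takes ₹285,000; Hollis's ₹285,000 share passes to Hollis's issue; Oskar's ₹285,000 share passes to Oskar's issue; Dayo's ₹285,000 share passes to Dayo's issue.
Hollis's share (₹285,000) passes entirely to Svea.
Oskar's share (₹285,000) is divided into 3 shares of ₹95,000: Zainab, Harun, and Dora each take ₹95,000.
Dayo's share (₹285,000) passes entirely to Xiomara.

Dora receives ₹95,000.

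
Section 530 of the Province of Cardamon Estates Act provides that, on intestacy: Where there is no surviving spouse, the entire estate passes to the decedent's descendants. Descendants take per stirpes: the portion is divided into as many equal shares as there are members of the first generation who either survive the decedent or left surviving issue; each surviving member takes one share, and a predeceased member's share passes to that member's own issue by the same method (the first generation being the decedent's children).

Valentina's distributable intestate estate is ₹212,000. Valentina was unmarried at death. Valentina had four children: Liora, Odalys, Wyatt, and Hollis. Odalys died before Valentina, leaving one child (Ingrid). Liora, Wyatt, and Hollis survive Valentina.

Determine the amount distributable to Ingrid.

The entire ₹212,000 passes to the descendants.
That amount (₹212,000) is divided into 4 shares of ₹53,000: Liora, Wyatt, and Hollis each take ₹53,000; Odalys's ₹53,000 share passes to Odalys's issue.
Odalys's share (₹53,000) passes entirely to Ingrid.

Ingrid receives ₹53,000.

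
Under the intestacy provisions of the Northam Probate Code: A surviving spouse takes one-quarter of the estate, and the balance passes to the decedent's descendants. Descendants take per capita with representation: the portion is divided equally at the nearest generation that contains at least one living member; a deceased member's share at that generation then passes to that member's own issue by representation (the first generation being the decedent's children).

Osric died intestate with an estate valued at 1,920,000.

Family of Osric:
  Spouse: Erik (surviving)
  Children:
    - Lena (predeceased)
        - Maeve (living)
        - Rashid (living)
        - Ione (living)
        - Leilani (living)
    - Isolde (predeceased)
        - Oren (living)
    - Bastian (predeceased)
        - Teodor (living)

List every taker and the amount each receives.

Erik: 480,000; Maeve: 240,000; Rashid: 240,000; Ione: 240,000; Leilani: 240,000; Oren: 240,000; Teodor: 240,000

Erik takes one-quarter of 1,920,000 = 480,000. The remaining 1,440,000 passes to the descendants.
No child survives, so the initial division is made at the grandchildren's generation.
The descendants' portion (1,440,000) is divided into 6 shares of 240,000: Maeve, Rashid, Ione, Leilani, Oren, and Teodor each take 240,000.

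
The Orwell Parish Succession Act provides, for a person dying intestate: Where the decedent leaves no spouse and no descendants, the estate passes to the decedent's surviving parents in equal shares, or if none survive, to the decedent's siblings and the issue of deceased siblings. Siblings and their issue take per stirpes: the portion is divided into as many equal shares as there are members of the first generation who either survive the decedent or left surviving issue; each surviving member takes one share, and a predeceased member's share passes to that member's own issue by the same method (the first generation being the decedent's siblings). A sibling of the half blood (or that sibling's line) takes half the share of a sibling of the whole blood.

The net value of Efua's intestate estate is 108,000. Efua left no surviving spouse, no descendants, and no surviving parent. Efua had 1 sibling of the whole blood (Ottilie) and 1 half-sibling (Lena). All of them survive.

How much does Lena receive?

Lena receives 36,000.

The entire 108,000 passes to the siblings and their issue.
Counting each half-blood sibling's line as half a unit, there are 3/2 units in 108,000, so one unit is 72,000. Whole-blood lines (Ottilie) take 72,000 each; half-blood lines (Lena) take 36,000 each.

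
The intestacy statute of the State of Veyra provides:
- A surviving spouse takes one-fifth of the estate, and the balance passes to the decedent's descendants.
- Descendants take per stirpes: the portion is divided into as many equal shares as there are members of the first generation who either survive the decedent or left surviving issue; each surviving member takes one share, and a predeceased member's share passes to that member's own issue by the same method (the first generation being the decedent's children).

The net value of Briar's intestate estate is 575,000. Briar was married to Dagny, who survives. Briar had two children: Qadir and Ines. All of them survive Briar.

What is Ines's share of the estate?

Ines receives 230,000.

Dagny takes one-fifth of 575,000 = 115,000. The remaining 460,000 passes to the descendants.
The descendants' portion (460,000) is divided into 2 shares of 230,000: Qadir and Ines each take 230,000.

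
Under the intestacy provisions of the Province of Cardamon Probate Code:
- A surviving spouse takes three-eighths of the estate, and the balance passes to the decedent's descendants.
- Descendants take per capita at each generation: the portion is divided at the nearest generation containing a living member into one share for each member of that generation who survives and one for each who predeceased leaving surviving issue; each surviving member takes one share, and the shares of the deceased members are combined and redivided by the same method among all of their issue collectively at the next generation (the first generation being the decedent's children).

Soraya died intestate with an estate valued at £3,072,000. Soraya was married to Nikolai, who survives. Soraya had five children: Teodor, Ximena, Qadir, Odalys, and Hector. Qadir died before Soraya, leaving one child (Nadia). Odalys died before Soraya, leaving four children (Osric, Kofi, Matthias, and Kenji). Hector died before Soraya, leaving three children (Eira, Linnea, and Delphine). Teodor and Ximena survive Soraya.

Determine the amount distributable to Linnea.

Nikolai takes three-eighths of £3,072,000 = £1,152,000. The remaining £1,920,000 passes to the descendants.
The descendants' portion (£1,920,000) is divided at the children's generation into 5 shares of £384,000. Teodor and Ximena each take £384,000. The 3 shares of the deceased (Qadir, Odalys, and Hector) are combined into a pool of £1,152,000.
That pool (£1,152,000) is divided at the grandchildren's generation equally among Nadia, Osric, Kofi, Matthias, Kenji, Eira, Linnea, and Delphine: £144,000 each.

Linnea receives £144,000.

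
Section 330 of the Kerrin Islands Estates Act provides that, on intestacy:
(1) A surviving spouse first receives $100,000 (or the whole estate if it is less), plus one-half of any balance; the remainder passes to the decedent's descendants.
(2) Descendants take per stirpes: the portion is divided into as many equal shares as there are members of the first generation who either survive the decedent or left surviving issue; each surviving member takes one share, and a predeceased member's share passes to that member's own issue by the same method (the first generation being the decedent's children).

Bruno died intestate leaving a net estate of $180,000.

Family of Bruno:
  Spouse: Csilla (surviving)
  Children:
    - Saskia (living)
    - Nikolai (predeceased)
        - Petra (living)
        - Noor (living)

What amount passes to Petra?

Petra receives $10,000.

Csilla first takes $100,000, leaving a balance of $80,000. Csilla then takes one-half of the balance ($40,000), for a total of $140,000. The remaining $40,000 passes to the descendants.
The descendants' portion ($40,000) is divided into 2 shares of $20,000: Saskia takes $20,000; Nikolai's $20,000 share passes to Nikolai's issue.
Nikolai's share ($20,000) is divided into 2 shares of $10,000: Petra and Noor each take $10,000.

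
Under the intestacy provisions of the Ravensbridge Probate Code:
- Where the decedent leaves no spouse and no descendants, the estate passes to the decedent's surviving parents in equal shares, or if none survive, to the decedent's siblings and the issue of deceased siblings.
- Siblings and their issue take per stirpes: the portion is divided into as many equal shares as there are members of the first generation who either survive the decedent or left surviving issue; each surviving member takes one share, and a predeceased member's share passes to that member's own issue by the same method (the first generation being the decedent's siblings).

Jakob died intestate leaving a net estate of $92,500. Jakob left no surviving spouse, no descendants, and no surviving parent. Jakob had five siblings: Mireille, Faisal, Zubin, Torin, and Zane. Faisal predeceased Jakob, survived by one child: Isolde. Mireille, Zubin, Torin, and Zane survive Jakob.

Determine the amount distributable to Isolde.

The entire $92,500 passes to the siblings and their issue.
That amount ($92,500) is divided into 5 shares of $18,500: Mireille, Zubin, Torin, and Zane each take $18,500; Faisal's $18,500 share passes to Faisal's issue.
Faisal's share ($18,500) passes entirely to Isolde.

Isolde receives $18,500.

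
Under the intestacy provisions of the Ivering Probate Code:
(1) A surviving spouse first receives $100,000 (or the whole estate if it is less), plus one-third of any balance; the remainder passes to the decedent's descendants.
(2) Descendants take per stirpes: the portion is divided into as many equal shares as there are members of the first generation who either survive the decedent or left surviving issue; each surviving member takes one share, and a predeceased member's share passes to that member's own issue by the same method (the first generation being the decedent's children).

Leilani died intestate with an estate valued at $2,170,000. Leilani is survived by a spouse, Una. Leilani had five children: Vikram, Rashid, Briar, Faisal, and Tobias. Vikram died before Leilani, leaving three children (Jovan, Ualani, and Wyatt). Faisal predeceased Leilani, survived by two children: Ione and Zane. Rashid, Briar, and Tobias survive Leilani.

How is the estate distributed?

Una first takes $100,000, leaving a balance of $2,070,000. Una then takes one-third of the balance ($690,000), for a total of $790,000. The remaining $1,380,000 passes to the descendants.
The descendants' portion ($1,380,000) is divided into 5 shares of $276,000: Rashid, Briar, and Tobias each take $276,000; Vikram's $276,000 share passes to Vikram's issue; Faisal's $276,000 share passes to Faisal's issue.
Vikram's share ($276,000) is divided into 3 shares of $92,000: Jovan, Ualani, and Wyatt each take $92,000.
Faisal's share ($276,000) is divided into 2 shares of $138,000: Ione and Zane each take $138,000.

Una: $790,000; Jovan: $92,000; Ualani: $92,000; Wyatt: $92,000; Rashid: $276,000; Briar: $276,000; Ione: $138,000; Zane: $138,000; Tobias: $276,000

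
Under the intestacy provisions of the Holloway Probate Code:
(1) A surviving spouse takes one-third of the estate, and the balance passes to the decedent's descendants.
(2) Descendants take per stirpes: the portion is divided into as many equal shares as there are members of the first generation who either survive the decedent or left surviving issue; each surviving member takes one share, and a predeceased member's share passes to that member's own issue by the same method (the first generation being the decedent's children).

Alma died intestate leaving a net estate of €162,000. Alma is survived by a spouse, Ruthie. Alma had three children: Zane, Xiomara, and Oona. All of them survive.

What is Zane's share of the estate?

Ruthie takes one-third of €162,000 = €54,000. The remaining €108,000 passes to the descendants.
The descendants' portion (€108,000) is divided into 3 shares of €36,000: Zane, Xiomara, and Oona each take €36,000.

Zane receives €36,000.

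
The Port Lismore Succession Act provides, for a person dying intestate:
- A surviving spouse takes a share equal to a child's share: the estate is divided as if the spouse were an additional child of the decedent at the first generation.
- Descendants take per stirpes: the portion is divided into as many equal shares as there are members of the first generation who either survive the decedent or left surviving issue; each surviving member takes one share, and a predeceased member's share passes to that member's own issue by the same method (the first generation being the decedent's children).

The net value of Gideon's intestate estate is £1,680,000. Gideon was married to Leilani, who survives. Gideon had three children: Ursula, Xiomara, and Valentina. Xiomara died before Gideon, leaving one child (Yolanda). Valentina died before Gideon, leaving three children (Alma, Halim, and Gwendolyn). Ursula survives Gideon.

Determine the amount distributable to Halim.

Halim receives £140,000.

The spouse counts as an additional share at the children's level, so there are 4 primary shares of £420,000. Leilani takes one such share (£420,000).
The children's combined portion (£1,260,000) is divided into 3 shares of £420,000: Ursula takes £420,000; Xiomara's £420,000 share passes to Xiomara's issue; Valentina's £420,000 share passes to Valentina's issue.
Xiomara's share (£420,000) passes entirely to Yolanda.
Valentina's share (£420,000) is divided into 3 shares of £140,000: Alma, Halim, and Gwendolyn each take £140,000.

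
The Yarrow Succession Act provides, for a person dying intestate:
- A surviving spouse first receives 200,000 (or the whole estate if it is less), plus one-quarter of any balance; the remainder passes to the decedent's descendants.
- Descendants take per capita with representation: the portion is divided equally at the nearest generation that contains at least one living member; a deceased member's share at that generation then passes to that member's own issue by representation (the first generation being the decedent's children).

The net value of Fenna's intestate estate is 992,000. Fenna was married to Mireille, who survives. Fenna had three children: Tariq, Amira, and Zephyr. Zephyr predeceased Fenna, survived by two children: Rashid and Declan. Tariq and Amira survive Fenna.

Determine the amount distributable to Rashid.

Rashid receives 99,000.

Mireille first takes 200,000, leaving a balance of 792,000. Mireille then takes one-quarter of the balance (198,000), for a total of 398,000. The remaining 594,000 passes to the descendants.
The descendants' portion (594,000) is divided into 3 shares of 198,000: Tariq and Amira each take 198,000; Zephyr's 198,000 share passes to Zephyr's issue.
Zephyr's share (198,000) is divided into 2 shares of 99,000: Rashid and Declan each take 99,000.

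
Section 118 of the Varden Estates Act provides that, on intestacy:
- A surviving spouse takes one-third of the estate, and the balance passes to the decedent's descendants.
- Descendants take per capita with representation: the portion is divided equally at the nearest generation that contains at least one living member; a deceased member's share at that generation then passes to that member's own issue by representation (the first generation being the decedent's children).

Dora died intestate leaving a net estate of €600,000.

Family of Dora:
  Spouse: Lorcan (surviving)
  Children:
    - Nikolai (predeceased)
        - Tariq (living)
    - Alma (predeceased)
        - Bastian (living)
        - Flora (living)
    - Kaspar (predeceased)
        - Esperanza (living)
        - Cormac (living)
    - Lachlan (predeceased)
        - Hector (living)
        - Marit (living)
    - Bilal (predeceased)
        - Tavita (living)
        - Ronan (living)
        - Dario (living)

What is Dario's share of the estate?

Dario receives €40,000.

Lorcan takes one-third of €600,000 = €200,000. The remaining €400,000 passes to the descendants.
No child survives, so the initial division is made at the grandchildren's generation.
The descendants' portion (€400,000) is divided into 10 shares of €40,000: Tariq, Bastian, Flora, Esperanza, Cormac, Hector, Marit, Tavita, Ronan, and Dario each take €40,000.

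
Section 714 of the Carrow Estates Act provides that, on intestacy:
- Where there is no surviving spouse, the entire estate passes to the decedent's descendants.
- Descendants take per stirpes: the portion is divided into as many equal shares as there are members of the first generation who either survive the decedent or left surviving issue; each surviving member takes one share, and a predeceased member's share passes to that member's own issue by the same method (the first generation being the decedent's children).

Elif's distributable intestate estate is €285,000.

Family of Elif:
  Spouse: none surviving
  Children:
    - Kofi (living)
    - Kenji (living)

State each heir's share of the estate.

Kofi: €142,500; Kenji: €142,500

The entire €285,000 passes to the descendants.
That amount (€285,000) is divided into 2 shares of €142,500: Kofi and Kenji each take €142,500.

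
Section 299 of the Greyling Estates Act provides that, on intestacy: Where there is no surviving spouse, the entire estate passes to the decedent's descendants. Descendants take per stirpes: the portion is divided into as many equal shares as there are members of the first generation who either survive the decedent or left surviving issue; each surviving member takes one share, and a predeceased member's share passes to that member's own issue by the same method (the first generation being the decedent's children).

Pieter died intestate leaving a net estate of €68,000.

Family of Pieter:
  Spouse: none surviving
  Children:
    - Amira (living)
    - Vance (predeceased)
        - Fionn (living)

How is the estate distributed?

The entire €68,000 passes to the descendants.
That amount (€68,000) is divided into 2 shares of €34,000: Amira takes €34,000; Vance's €34,000 share passes to Vance's issue.
Vance's share (€34,000) passes entirely to Fionn.

Amira: €34,000; Fionn: €34,000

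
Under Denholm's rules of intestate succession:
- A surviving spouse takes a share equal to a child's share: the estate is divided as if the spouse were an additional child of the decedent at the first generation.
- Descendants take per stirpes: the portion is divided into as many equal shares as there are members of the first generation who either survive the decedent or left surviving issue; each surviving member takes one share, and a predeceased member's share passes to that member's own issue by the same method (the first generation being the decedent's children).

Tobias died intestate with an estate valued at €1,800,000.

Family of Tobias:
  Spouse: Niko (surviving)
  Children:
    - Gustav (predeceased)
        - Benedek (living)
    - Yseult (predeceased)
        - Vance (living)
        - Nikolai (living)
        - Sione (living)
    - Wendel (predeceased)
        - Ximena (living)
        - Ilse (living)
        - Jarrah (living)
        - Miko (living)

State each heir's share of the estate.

The spouse counts as an additional share at the children's level, so there are 4 primary shares of €450,000. Niko takes one such share (€450,000).
The children's combined portion (€1,350,000) is divided into 3 shares of €450,000: Gustav's €450,000 share passes to Gustav's issue; Yseult's €450,000 share passes to Yseult's issue; Wendel's €450,000 share passes to Wendel's issue.
Gustav's share (€450,000) passes entirely to Benedek.
Yseult's share (€450,000) is divided into 3 shares of €150,000: Vance, Nikolai, and Sione each take €150,000.
Wendel's share (€450,000) is divided into 4 shares of €112,500: Ximena, Ilse, Jarrah, and Miko each take €112,500.

Niko: €450,000; Benedek: €450,000; Vance: €150,000; Nikolai: €150,000; Sione: €150,000; Ximena: €112,500; Ilse: €112,500; Jarrah: €112,500; Miko: €112,500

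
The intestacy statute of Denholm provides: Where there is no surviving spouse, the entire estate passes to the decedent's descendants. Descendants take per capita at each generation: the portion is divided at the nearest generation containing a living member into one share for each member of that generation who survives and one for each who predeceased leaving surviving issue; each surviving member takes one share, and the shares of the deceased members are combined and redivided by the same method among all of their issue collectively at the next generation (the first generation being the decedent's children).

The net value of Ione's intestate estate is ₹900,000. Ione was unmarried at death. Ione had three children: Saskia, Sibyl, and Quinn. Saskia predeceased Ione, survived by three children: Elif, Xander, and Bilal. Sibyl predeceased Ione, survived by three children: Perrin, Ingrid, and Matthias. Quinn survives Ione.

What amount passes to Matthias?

The entire ₹900,000 passes to the descendants.
That amount (₹900,000) is divided at the children's generation into 3 shares of ₹300,000. Quinn takes ₹300,000. The 2 shares of the deceased (Saskia and Sibyl) are combined into a pool of ₹600,000.
That pool (₹600,000) is divided at the grandchildren's generation equally among Elif, Xander, Bilal, Perrin, Ingrid, and Matthias: ₹100,000 each.

Matthias receives ₹100,000.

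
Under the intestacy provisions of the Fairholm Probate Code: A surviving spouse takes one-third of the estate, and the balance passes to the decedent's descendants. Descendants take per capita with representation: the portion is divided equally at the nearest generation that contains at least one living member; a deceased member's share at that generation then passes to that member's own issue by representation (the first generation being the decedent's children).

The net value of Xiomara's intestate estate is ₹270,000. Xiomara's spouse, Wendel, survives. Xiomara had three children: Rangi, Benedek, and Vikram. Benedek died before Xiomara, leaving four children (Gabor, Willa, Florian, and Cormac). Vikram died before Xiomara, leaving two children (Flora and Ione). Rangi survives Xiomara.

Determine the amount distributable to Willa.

Wendel takes one-third of ₹270,000 = ₹90,000. The remaining ₹180,000 passes to the descendants.
The descendants' portion (₹180,000) is divided into 3 shares of ₹60,000: Rangi takes ₹60,000; Benedek's ₹60,000 share passes to Benedek's issue; Vikram's ₹60,000 share passes to Vikram's issue.
Benedek's share (₹60,000) is divided into 4 shares of ₹15,000: Gabor, Willa, Florian, and Cormac each take ₹15,000.
Vikram's share (₹60,000) is divided into 2 shares of ₹30,000: Flora and Ione each take ₹30,000.

Willa receives ₹15,000.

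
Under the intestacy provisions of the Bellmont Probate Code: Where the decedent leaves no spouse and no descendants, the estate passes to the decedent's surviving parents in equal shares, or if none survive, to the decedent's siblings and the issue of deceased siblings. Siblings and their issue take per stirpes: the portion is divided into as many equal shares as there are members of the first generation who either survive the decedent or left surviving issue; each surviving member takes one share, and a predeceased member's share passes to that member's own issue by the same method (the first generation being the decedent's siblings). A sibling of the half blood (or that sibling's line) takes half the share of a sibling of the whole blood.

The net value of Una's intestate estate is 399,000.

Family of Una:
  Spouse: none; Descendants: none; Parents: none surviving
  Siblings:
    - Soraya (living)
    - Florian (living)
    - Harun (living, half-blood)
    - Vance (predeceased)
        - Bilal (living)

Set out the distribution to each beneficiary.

The entire 399,000 passes to the siblings and their issue.
Counting each half-blood sibling's line as half a unit, there are 7/2 units in 399,000, so one unit is 114,000. Whole-blood lines (Soraya, Florian, and Vance) take 114,000 each; half-blood lines (Harun) take 57,000 each.
Vance's share (114,000) passes entirely to Bilal.

Soraya: 114,000; Florian: 114,000; Harun: 57,000; Bilal: 114,000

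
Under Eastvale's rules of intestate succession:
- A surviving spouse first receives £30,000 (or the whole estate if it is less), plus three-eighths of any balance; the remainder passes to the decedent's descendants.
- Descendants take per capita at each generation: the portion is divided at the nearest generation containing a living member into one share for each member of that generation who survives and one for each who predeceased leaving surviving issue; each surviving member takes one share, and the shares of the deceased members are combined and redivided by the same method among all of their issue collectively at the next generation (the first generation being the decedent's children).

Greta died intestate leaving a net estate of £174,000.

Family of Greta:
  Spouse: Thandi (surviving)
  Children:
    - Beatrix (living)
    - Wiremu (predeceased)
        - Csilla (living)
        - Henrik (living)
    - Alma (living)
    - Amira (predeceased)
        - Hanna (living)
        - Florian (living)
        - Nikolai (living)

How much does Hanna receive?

Thandi first takes £30,000, leaving a balance of £144,000. Thandi then takes three-eighths of the balance (£54,000), for a total of £84,000. The remaining £90,000 passes to the descendants.
The descendants' portion (£90,000) is divided at the children's generation into 4 shares of £22,500. Beatrix and Alma each take £22,500. The 2 shares of the deceased (Wiremu and Amira) are combined into a pool of £45,000.
That pool (£45,000) is divided at the grandchildren's generation equally among Csilla, Henrik, Hanna, Florian, and Nikolai: £9,000 each.

Hanna receives £9,000.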